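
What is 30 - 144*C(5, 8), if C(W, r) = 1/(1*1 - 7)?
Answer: 54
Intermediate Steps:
C(W, r) = -⅙ (C(W, r) = 1/(1 - 7) = 1/(-6) = -⅙)
30 - 144*C(5, 8) = 30 - 144*(-⅙) = 30 + 24 = 54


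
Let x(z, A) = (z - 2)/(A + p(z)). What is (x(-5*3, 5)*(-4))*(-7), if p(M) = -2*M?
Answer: -68/5 ≈ -13.600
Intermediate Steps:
x(z, A) = (-2 + z)/(A - 2*z) (x(z, A) = (z - 2)/(A - 2*z) = (-2 + z)/(A - 2*z))
(x(-5*3, 5)*(-4))*(-7) = (((-2 - 5*3)/(5 - (-10)*3))*(-4))*(-7) = (((-2 - 15)/(5 - 2*(-15)))*(-4))*(-7) = ((-17/(5 + 30))*(-4))*(-7) = ((-17/35)*(-4))*(-7) = (((1/35)*(-17))*(-4))*(-7) = -17/35*(-4)*(-7) = (68/35)*(-7) = -68/5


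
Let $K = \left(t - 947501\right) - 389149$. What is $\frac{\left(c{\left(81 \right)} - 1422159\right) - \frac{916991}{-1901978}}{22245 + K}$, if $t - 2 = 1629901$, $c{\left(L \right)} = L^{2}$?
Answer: $- \frac{14096520083}{3141729084} \approx -4.4869$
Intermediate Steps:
$t = 1629903$ ($t = 2 + 1629901 = 1629903$)
$K = 293253$ ($K = \left(1629903 - 947501\right) - 389149 = 682402 - 389149 = 293253$)
$\frac{\left(c{\left(81 \right)} - 1422159\right) - \frac{916991}{-1901978}}{22245 + K} = \frac{\left(81^{2} - 1422159\right) - \frac{916991}{-1901978}}{22245 + 293253} = \frac{\left(6561 - 1422159\right) - - \frac{4801}{9958}}{315498} = \left(-1415598 + \frac{4801}{9958}\right) \frac{1}{315498} = \left(- \frac{14096520083}{9958}\right) \frac{1}{315498} = - \frac{14096520083}{3141729084}$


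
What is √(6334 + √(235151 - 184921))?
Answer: √(6334 + √50230) ≈ 80.982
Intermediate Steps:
√(6334 + √(235151 - 184921)) = √(6334 + √50230)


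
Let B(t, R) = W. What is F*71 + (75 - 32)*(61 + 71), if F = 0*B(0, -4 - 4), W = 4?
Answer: 5676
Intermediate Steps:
B(t, R) = 4
F = 0 (F = 0*4 = 0)
F*71 + (75 - 32)*(61 + 71) = 0*71 + (75 - 32)*(61 + 71) = 0 + 43*132 = 0 + 5676 = 5676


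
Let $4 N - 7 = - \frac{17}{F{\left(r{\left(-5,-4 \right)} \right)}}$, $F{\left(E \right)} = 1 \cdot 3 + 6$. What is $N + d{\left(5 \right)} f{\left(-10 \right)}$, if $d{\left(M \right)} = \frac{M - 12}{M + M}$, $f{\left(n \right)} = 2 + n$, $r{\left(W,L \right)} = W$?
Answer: $\frac{619}{90} \approx 6.8778$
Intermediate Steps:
$d{\left(M \right)} = \frac{-12 + M}{2 M}$
$F{\left(E \right)} = 9$ ($F{\left(E \right)} = 3 + 6 = 9$)
$N = \frac{23}{18}$ ($N = \frac{7}{4} + \frac{\left(-17\right) \frac{1}{9}}{4} = \frac{7}{4} + \frac{1}{4} \left(- \frac{17}{9}\right) = \frac{7}{4} - \frac{17}{36} = \frac{23}{18} \approx 1.2778$)
$N + d{\left(5 \right)} f{\left(-10 \right)} = \frac{23}{18} + \frac{-12 + 5}{2 \cdot 5} \left(2 - 10\right) = \frac{23}{18} + \frac{1}{2} \cdot \frac{1}{5} \left(-7\right) \left(-8\right) = \frac{23}{18} - - \frac{28}{5} = \frac{23}{18} + \frac{28}{5} = \frac{619}{90}$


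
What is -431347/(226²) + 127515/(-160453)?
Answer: -75723876331/8195297428 ≈ -9.2399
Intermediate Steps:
-431347/(226²) + 127515/(-160453) = -431347/51076 + 127515*(-1/160453) = -431347*1/51076 - 127515/160453 = -431347/51076 - 127515/160453 = -75723876331/8195297428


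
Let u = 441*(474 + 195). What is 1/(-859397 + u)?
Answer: -1/564368 ≈ -1.7719e-6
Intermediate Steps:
u = 295029 (u = 441*669 = 295029)
1/(-859397 + u) = 1/(-859397 + 295029) = 1/(-564368) = -1/564368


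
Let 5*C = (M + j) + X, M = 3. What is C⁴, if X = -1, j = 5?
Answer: 2401/625 ≈ 3.8416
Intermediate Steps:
C = 7/5 (C = ((3 + 5) - 1)/5 = (8 - 1)/5 = (⅕)*7 = 7/5 ≈ 1.4000)
C⁴ = (7/5)⁴ = 2401/625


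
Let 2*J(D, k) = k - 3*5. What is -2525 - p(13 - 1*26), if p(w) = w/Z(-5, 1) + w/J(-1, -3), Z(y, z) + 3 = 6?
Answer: -22699/9 ≈ -2522.1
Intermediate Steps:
Z(y, z) = 3 (Z(y, z) = -3 + 6 = 3)
J(D, k) = -15/2 + k/2 (J(D, k) = (k - 3*5)/2 = (k - 15)/2 = (-15 + k)/2 = -15/2 + k/2)
p(w) = 2*w/9 (p(w) = w/3 + w/(-15/2 + (½)*(-3)) = w*(⅓) + w/(-15/2 - 3/2) = w/3 + w/(-9) = w/3 + w*(-⅑) = w/3 - w/9 = 2*w/9)
-2525 - p(13 - 1*26) = -2525 - 2*(13 - 1*26)/9 = -2525 - 2*(13 - 26)/9 = -2525 - 2*(-13)/9 = -2525 - 1*(-26/9) = -2525 + 26/9 = -22699/9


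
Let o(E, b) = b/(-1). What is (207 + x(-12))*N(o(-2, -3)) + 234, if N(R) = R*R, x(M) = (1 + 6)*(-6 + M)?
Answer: 963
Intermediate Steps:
x(M) = -42 + 7*M (x(M) = 7*(-6 + M) = -42 + 7*M)
o(E, b) = -b (o(E, b) = b*(-1) = -b)
N(R) = R²
(207 + x(-12))*N(o(-2, -3)) + 234 = (207 + (-42 + 7*(-12)))*(-1*(-3))² + 234 = (207 + (-42 - 84))*3² + 234 = (207 - 126)*9 + 234 = 81*9 + 234 = 729 + 234 = 963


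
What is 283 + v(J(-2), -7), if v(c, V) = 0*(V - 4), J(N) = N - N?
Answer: 283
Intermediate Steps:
J(N) = 0
v(c, V) = 0 (v(c, V) = 0*(-4 + V) = 0)
283 + v(J(-2), -7) = 283 + 0 = 283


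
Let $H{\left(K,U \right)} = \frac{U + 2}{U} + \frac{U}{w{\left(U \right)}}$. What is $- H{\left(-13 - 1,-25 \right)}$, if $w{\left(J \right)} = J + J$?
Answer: $- \frac{71}{50} \approx -1.42$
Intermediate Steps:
$w{\left(J \right)} = 2 J$
$H{\left(K,U \right)} = \frac{1}{2} + \frac{2 + U}{U}$ ($H{\left(K,U \right)} = \frac{U + 2}{U} + \frac{U}{2 U} = \frac{2 + U}{U} + U \frac{1}{2 U} = \frac{2 + U}{U} + \frac{1}{2} = \frac{1}{2} + \frac{2 + U}{U}$)
$- H{\left(-13 - 1,-25 \right)} = - (\frac{3}{2} + \frac{2}{-25}) = - (\frac{3}{2} + 2 \left(- \frac{1}{25}\right)) = - (\frac{3}{2} - \frac{2}{25}) = \left(-1\right) \frac{71}{50} = - \frac{71}{50}$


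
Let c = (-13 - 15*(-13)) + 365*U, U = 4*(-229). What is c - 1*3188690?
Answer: -3522848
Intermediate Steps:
U = -916
c = -334158 (c = (-13 - 15*(-13)) + 365*(-916) = (-13 + 195) - 334340 = 182 - 334340 = -334158)
c - 1*3188690 = -334158 - 1*3188690 = -334158 - 3188690 = -3522848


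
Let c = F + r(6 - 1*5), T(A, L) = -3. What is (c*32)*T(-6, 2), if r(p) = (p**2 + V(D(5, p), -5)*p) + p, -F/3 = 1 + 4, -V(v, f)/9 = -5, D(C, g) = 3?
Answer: -3072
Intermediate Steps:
V(v, f) = 45 (V(v, f) = -9*(-5) = 45)
F = -15 (F = -3*(1 + 4) = -3*5 = -15)
r(p) = p**2 + 46*p (r(p) = (p**2 + 45*p) + p = p**2 + 46*p)
c = 32 (c = -15 + (6 - 1*5)*(46 + (6 - 1*5)) = -15 + (6 - 5)*(46 + (6 - 5)) = -15 + 1*(46 + 1) = -15 + 1*47 = -15 + 47 = 32)
(c*32)*T(-6, 2) = (32*32)*(-3) = 1024*(-3) = -3072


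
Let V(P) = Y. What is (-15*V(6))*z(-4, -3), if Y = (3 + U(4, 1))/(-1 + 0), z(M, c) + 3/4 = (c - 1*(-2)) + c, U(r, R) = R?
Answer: -285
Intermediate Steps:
z(M, c) = 5/4 + 2*c (z(M, c) = -¾ + ((c - 1*(-2)) + c) = -¾ + ((c + 2) + c) = -¾ + ((2 + c) + c) = -¾ + (2 + 2*c) = 5/4 + 2*c)
Y = -4 (Y = (3 + 1)/(-1 + 0) = 4/(-1) = 4*(-1) = -4)
V(P) = -4
(-15*V(6))*z(-4, -3) = (-15*(-4))*(5/4 + 2*(-3)) = 60*(5/4 - 6) = 60*(-19/4) = -285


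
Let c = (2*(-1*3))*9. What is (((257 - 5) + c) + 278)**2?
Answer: 226576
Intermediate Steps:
c = -54 (c = (2*(-3))*9 = -6*9 = -54)
(((257 - 5) + c) + 278)**2 = (((257 - 5) - 54) + 278)**2 = ((252 - 54) + 278)**2 = (198 + 278)**2 = 476**2 = 226576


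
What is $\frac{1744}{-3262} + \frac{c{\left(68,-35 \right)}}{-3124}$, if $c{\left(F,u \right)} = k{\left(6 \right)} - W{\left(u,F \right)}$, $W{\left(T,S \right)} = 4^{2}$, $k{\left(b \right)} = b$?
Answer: $- \frac{1353909}{2547622} \approx -0.53144$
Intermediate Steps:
$W{\left(T,S \right)} = 16$
$c{\left(F,u \right)} = -10$ ($c{\left(F,u \right)} = 6 - 16 = -10$)
$\frac{1744}{-3262} + \frac{c{\left(68,-35 \right)}}{-3124} = \frac{1744}{-3262} - \frac{10}{-3124} = 1744 \left(- \frac{1}{3262}\right) - - \frac{5}{1562} = - \frac{872}{1631} + \frac{5}{1562} = - \frac{1353909}{2547622}$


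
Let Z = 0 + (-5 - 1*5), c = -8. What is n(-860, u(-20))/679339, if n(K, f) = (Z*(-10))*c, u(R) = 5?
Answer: -800/679339 ≈ -0.0011776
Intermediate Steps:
Z = -10 (Z = 0 + (-5 - 5) = 0 - 10 = -10)
n(K, f) = -800 (n(K, f) = -10*(-10)*(-8) = 100*(-8) = -800)
n(-860, u(-20))/679339 = -800/679339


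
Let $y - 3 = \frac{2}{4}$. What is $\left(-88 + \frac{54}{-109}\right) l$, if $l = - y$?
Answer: $\frac{33761}{109} \approx 309.73$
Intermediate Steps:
$y = \frac{7}{2}$ ($y = 3 + \frac{2}{4} = 3 + 2 \cdot \frac{1}{4} = 3 + \frac{1}{2} = \frac{7}{2} \approx 3.5$)
$l = - \frac{7}{2}$ ($l = \left(-1\right) \frac{7}{2} = - \frac{7}{2} \approx -3.5$)
$\left(-88 + \frac{54}{-109}\right) l = \left(-88 + \frac{54}{-109}\right) \left(- \frac{7}{2}\right) = \left(-88 + 54 \left(- \frac{1}{109}\right)\right) \left(- \frac{7}{2}\right) = \left(-88 - \frac{54}{109}\right) \left(- \frac{7}{2}\right) = \left(- \frac{9646}{109}\right) \left(- \frac{7}{2}\right) = \frac{33761}{109}$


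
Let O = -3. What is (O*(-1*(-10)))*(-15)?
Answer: 450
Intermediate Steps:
(O*(-1*(-10)))*(-15) = -(-3)*(-10)*(-15) = -3*10*(-15) = -30*(-15) = 450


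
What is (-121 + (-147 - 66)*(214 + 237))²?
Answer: 9251361856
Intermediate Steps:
(-121 + (-147 - 66)*(214 + 237))² = (-121 - 213*451)² = (-121 - 96063)² = (-96184)² = 9251361856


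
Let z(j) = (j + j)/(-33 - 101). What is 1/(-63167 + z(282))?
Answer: -67/4232471 ≈ -1.5830e-5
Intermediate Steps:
z(j) = -j/67 (z(j) = (2*j)/(-134) = (2*j)*(-1/134) = -j/67)
1/(-63167 + z(282)) = 1/(-63167 - 1/67*282) = 1/(-63167 - 282/67) = 1/(-4232471/67) = -67/4232471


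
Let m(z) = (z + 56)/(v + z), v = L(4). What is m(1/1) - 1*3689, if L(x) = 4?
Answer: -18388/5 ≈ -3677.6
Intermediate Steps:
v = 4
m(z) = (56 + z)/(4 + z) (m(z) = (z + 56)/(4 + z) = (56 + z)/(4 + z))
m(1/1) - 1*3689 = (56 + 1/1)/(4 + 1/1) - 1*3689 = (56 + 1)/(4 + 1) - 3689 = 57/5 - 3689 = -18388/5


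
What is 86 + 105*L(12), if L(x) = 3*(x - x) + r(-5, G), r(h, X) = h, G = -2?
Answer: -439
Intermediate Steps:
L(x) = -5 (L(x) = 3*(x - x) - 5 = 3*0 - 5 = 0 - 5 = -5)
86 + 105*L(12) = 86 + 105*(-5) = 86 - 525 = -439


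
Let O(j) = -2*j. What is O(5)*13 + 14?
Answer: -116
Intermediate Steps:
O(5)*13 + 14 = -2*5*13 + 14 = -10*13 + 14 = -130 + 14 = -116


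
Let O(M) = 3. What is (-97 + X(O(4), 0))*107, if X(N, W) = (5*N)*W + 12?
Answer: -9095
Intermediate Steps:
X(N, W) = 12 + 5*N*W (X(N, W) = 5*N*W + 12 = 12 + 5*N*W)
(-97 + X(O(4), 0))*107 = (-97 + (12 + 5*3*0))*107 = (-97 + (12 + 0))*107 = (-97 + 12)*107 = -85*107 = -9095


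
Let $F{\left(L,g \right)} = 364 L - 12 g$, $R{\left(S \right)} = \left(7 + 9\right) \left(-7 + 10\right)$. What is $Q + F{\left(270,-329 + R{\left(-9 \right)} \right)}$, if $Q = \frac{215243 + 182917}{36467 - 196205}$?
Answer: $\frac{34255884}{337} \approx 1.0165 \cdot 10^{5}$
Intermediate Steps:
$R{\left(S \right)} = 48$ ($R{\left(S \right)} = 16 \cdot 3 = 48$)
$Q = - \frac{840}{337}$ ($Q = \frac{398160}{-159738} = 398160 \left(- \frac{1}{159738}\right) = - \frac{840}{337} \approx -2.4926$)
$F{\left(L,g \right)} = - 12 g + 364 L$
$Q + F{\left(270,-329 + R{\left(-9 \right)} \right)} = - \frac{840}{337} + \left(- 12 \left(-329 + 48\right) + 364 \cdot 270\right) = - \frac{840}{337} + \left(\left(-12\right) \left(-281\right) + 98280\right) = - \frac{840}{337} + \left(3372 + 98280\right) = - \frac{840}{337} + 101652 = \frac{34255884}{337}$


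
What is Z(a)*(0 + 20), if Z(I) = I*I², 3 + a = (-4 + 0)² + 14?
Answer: 393660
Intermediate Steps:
a = 27 (a = -3 + ((-4 + 0)² + 14) = -3 + ((-4)² + 14) = -3 + (16 + 14) = -3 + 30 = 27)
Z(I) = I³
Z(a)*(0 + 20) = 27³*(0 + 20) = 19683*20 = 393660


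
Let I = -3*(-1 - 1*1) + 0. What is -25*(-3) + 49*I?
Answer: 369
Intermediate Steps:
I = 6 (I = -3*(-1 - 1) + 0 = -3*(-2) + 0 = 6 + 0 = 6)
-25*(-3) + 49*I = -25*(-3) + 49*6 = 75 + 294 = 369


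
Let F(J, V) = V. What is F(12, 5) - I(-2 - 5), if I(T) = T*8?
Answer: 61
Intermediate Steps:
I(T) = 8*T
F(12, 5) - I(-2 - 5) = 5 - 8*(-2 - 5) = 5 - 8*(-7) = 5 - 1*(-56) = 5 + 56 = 61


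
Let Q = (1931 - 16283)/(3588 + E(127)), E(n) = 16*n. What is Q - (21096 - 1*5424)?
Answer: -22022748/1405 ≈ -15675.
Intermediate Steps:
Q = -3588/1405 (Q = (1931 - 16283)/(3588 + 16*127) = -14352/(3588 + 2032) = -14352/5620 = -14352*1/5620 = -3588/1405 ≈ -2.5537)
Q - (21096 - 1*5424) = -3588/1405 - (21096 - 1*5424) = -3588/1405 - (21096 - 5424) = -3588/1405 - 1*15672 = -3588/1405 - 15672 = -22022748/1405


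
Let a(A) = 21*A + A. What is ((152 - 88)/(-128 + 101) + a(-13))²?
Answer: 60621796/729 ≈ 83158.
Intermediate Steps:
a(A) = 22*A
((152 - 88)/(-128 + 101) + a(-13))² = ((152 - 88)/(-128 + 101) + 22*(-13))² = (64/(-27) - 286)² = (64*(-1/27) - 286)² = (-64/27 - 286)² = (-7786/27)² = 60621796/729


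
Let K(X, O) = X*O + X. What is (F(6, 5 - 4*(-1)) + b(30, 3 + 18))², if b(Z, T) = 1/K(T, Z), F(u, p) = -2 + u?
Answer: 6786025/423801 ≈ 16.012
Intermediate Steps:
K(X, O) = X + O*X (K(X, O) = O*X + X = X + O*X)
b(Z, T) = 1/(T*(1 + Z))
(F(6, 5 - 4*(-1)) + b(30, 3 + 18))² = ((-2 + 6) + 1/((3 + 18)*(1 + 30)))² = (4 + 1/(21*31))² = (4 + (1/21)*(1/31))² = (4 + 1/651)² = (2605/651)² = 6786025/423801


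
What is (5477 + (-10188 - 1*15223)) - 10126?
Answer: -30060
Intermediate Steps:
(5477 + (-10188 - 1*15223)) - 10126 = (5477 + (-10188 - 15223)) - 10126 = (5477 - 25411) - 10126 = -19934 - 10126 = -30060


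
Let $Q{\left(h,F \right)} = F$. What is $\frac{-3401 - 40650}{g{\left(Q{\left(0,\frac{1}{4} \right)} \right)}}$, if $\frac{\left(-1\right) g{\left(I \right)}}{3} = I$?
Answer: $\frac{176204}{3} \approx 58735.0$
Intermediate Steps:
$g{\left(I \right)} = - 3 I$
$\frac{-3401 - 40650}{g{\left(Q{\left(0,\frac{1}{4} \right)} \right)}} = \frac{-3401 - 40650}{\left(-3\right) \frac{1}{4}} = - \frac{44051}{\left(-3\right) \frac{1}{4}} = - \frac{44051}{- \frac{3}{4}} = \left(-44051\right) \left(- \frac{4}{3}\right) = \frac{176204}{3}$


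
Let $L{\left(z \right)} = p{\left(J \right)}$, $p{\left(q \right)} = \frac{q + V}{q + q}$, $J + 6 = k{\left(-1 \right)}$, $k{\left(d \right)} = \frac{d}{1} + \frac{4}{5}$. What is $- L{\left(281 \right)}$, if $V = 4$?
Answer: $- \frac{11}{62} \approx -0.17742$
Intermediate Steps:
$k{\left(d \right)} = \frac{4}{5} + d$ ($k{\left(d \right)} = d 1 + 4 \cdot \frac{1}{5} = d + \frac{4}{5} = \frac{4}{5} + d$)
$J = - \frac{31}{5}$ ($J = -6 + \left(\frac{4}{5} - 1\right) = -6 - \frac{1}{5} = - \frac{31}{5} \approx -6.2$)
$p{\left(q \right)} = \frac{4 + q}{2 q}$ ($p{\left(q \right)} = \frac{q + 4}{q + q} = \frac{4 + q}{2 q}$)
$L{\left(z \right)} = \frac{11}{62}$ ($L{\left(z \right)} = \frac{4 - \frac{31}{5}}{2 \left(- \frac{31}{5}\right)} = \frac{1}{2} \left(- \frac{5}{31}\right) \left(- \frac{11}{5}\right) = \frac{11}{62}$)
$- L{\left(281 \right)} = \left(-1\right) \frac{11}{62} = - \frac{11}{62}$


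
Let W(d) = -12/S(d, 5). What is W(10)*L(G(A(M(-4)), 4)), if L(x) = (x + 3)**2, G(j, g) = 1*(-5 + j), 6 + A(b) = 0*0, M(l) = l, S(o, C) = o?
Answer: -384/5 ≈ -76.800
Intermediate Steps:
A(b) = -6 (A(b) = -6 + 0*0 = -6 + 0 = -6)
G(j, g) = -5 + j
W(d) = -12/d
L(x) = (3 + x)**2
W(10)*L(G(A(M(-4)), 4)) = (-12/10)*(3 + (-5 - 6))**2 = (-12*1/10)*(3 - 11)**2 = -6/5*(-8)**2 = -6/5*64 = -384/5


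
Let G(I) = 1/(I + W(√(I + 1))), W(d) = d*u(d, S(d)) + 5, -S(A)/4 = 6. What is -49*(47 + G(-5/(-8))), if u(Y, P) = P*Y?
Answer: -614509/267 ≈ -2301.5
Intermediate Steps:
S(A) = -24 (S(A) = -4*6 = -24)
W(d) = 5 - 24*d² (W(d) = d*(-24*d) + 5 = -24*d² + 5 = 5 - 24*d²)
G(I) = 1/(-19 - 23*I) (G(I) = 1/(I + (5 - (24 + 24*I))) = 1/(I + (5 - 24*(1 + I))) = 1/(I + (5 + (-24 - 24*I))) = 1/(I + (-19 - 24*I)) = 1/(-19 - 23*I))
-49*(47 + G(-5/(-8))) = -49*(47 + 1/(-19 - (-115)/(-8))) = -49*(47 + 1/(-19 - (-115)*(-1)/8)) = -49*(47 + 1/(-19 - 23*5/8)) = -49*(47 + 1/(-19 - 115/8)) = -49*(47 + 1/(-267/8)) = -49*(47 - 8/267) = -49*12541/267 = -614509/267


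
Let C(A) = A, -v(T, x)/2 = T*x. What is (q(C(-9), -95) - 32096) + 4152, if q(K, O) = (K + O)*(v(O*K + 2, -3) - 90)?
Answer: -553352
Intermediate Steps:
v(T, x) = -2*T*x
q(K, O) = (-78 + 6*K*O)*(K + O) (q(K, O) = (K + O)*(-2*(O*K + 2)*(-3) - 90) = (K + O)*(-2*(K*O + 2)*(-3) - 90) = (K + O)*(-2*(2 + K*O)*(-3) - 90) = (K + O)*((12 + 6*K*O) - 90) = (K + O)*(-78 + 6*K*O) = (-78 + 6*K*O)*(K + O))
(q(C(-9), -95) - 32096) + 4152 = ((-78*(-9) - 78*(-95) + 6*(-9)*(-95)**2 + 6*(-95)*(-9)**2) - 32096) + 4152 = ((702 + 7410 + 6*(-9)*9025 + 6*(-95)*81) - 32096) + 4152 = ((702 + 7410 - 487350 - 46170) - 32096) + 4152 = (-525408 - 32096) + 4152 = -557504 + 4152 = -553352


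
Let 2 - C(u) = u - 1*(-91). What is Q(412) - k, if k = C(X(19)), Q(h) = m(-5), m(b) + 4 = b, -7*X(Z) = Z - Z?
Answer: 80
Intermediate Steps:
X(Z) = 0 (X(Z) = -(Z - Z)/7 = -⅐*0 = 0)
m(b) = -4 + b
Q(h) = -9 (Q(h) = -4 - 5 = -9)
C(u) = -89 - u (C(u) = 2 - (u - 1*(-91)) = 2 - (u + 91) = 2 - (91 + u) = 2 + (-91 - u) = -89 - u)
k = -89 (k = -89 - 1*0 = -89 + 0 = -89)
Q(412) - k = -9 - 1*(-89) = -9 + 89 = 80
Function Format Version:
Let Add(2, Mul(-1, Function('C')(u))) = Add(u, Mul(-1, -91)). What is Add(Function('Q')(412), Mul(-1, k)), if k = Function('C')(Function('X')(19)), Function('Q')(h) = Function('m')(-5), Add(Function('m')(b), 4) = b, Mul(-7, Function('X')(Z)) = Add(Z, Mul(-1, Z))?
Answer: 80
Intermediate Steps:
Function('X')(Z) = 0 (Function('X')(Z) = Mul(Rational(-1, 7), Add(Z, Mul(-1, Z))) = Mul(Rational(-1, 7), 0) = 0)
Function('m')(b) = Add(-4, b)
Function('Q')(h) = -9 (Function('Q')(h) = Add(-4, -5) = -9)
Function('C')(u) = Add(-89, Mul(-1, u)) (Function('C')(u) = Add(2, Mul(-1, Add(u, Mul(-1, -91)))) = Add(2, Mul(-1, Add(u, 91))) = Add(2, Mul(-1, Add(91, u))) = Add(2, Add(-91, Mul(-1, u))) = Add(-89, Mul(-1, u)))
k = -89 (k = Add(-89, Mul(-1, 0)) = Add(-89, 0) = -89)
Add(Function('Q')(412), Mul(-1, k)) = Add(-9, Mul(-1, -89)) = Add(-9, 89) = 80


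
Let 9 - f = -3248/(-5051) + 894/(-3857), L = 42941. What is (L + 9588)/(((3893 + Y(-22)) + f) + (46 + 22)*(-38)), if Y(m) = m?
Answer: 1023354587003/25240280330 ≈ 40.544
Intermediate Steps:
f = 167323421/19481707 (f = 9 - (-3248/(-5051) + 894/(-3857)) = 9 - (-3248*(-1/5051) + 894*(-1/3857)) = 9 - (3248/5051 - 894/3857) = 9 - 1*8011942/19481707 = 9 - 8011942/19481707 = 167323421/19481707 ≈ 8.5887)
(L + 9588)/(((3893 + Y(-22)) + f) + (46 + 22)*(-38)) = (42941 + 9588)/(((3893 - 22) + 167323421/19481707) + (46 + 22)*(-38)) = 52529/((3871 + 167323421/19481707) + 68*(-38)) = 52529/(75581011218/19481707 - 2584) = 52529/(25240280330/19481707) = 52529*(19481707/25240280330) = 1023354587003/25240280330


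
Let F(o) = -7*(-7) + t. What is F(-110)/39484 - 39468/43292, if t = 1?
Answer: -194523739/213667666 ≈ -0.91040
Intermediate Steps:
F(o) = 50 (F(o) = -7*(-7) + 1 = 49 + 1 = 50)
F(-110)/39484 - 39468/43292 = 50/39484 - 39468/43292 = 50*(1/39484) - 39468*1/43292 = 25/19742 - 9867/10823 = -194523739/213667666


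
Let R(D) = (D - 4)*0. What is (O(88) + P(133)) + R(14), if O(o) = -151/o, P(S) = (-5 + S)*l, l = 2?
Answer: 22377/88 ≈ 254.28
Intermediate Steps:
P(S) = -10 + 2*S (P(S) = (-5 + S)*2 = -10 + 2*S)
R(D) = 0 (R(D) = (-4 + D)*0 = 0)
(O(88) + P(133)) + R(14) = (-151/88 + (-10 + 2*133)) + 0 = (-151*1/88 + (-10 + 266)) + 0 = (-151/88 + 256) + 0 = 22377/88 + 0 = 22377/88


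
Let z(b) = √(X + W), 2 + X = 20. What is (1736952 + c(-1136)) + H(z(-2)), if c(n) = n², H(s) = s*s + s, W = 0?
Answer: 3027466 + 3*√2 ≈ 3.0275e+6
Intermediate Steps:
X = 18 (X = -2 + 20 = 18)
z(b) = 3*√2 (z(b) = √(18 + 0) = √18 = 3*√2)
H(s) = s + s² (H(s) = s² + s = s + s²)
(1736952 + c(-1136)) + H(z(-2)) = (1736952 + (-1136)²) + (3*√2)*(1 + 3*√2) = (1736952 + 1290496) + 3*√2*(1 + 3*√2) = 3027448 + 3*√2*(1 + 3*√2)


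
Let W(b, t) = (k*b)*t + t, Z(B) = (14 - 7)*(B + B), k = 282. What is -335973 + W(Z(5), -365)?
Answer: -7541438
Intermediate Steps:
Z(B) = 14*B (Z(B) = 7*(2*B) = 14*B)
W(b, t) = t + 282*b*t (W(b, t) = (282*b)*t + t = 282*b*t + t = t + 282*b*t)
-335973 + W(Z(5), -365) = -335973 - 365*(1 + 282*(14*5)) = -335973 - 365*(1 + 282*70) = -335973 - 365*(1 + 19740) = -335973 - 365*19741 = -335973 - 7205465 = -7541438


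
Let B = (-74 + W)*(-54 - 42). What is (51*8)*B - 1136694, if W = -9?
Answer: 2114250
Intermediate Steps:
B = 7968 (B = (-74 - 9)*(-54 - 42) = -83*(-96) = 7968)
(51*8)*B - 1136694 = (51*8)*7968 - 1136694 = 408*7968 - 1136694 = 3250944 - 1136694 = 2114250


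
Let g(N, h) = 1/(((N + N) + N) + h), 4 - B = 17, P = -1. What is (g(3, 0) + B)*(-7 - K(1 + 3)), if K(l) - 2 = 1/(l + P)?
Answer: 3248/27 ≈ 120.30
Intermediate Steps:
B = -13 (B = 4 - 1*17 = 4 - 17 = -13)
K(l) = 2 + 1/(-1 + l) (K(l) = 2 + 1/(l - 1) = 2 + 1/(-1 + l))
g(N, h) = 1/(h + 3*N) (g(N, h) = 1/((2*N + N) + h) = 1/(3*N + h) = 1/(h + 3*N))
(g(3, 0) + B)*(-7 - K(1 + 3)) = (1/(0 + 3*3) - 13)*(-7 - (-1 + 2*(1 + 3))/(-1 + (1 + 3))) = (1/(0 + 9) - 13)*(-7 - (-1 + 2*4)/(-1 + 4)) = (1/9 - 13)*(-7 - (-1 + 8)/3) = (⅑ - 13)*(-7 - 7/3) = -116*(-7 - 1*7/3)/9 = -116*(-7 - 7/3)/9 = -116/9*(-28/3) = 3248/27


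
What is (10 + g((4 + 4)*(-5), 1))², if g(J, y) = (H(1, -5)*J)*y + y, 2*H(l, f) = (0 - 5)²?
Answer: 239121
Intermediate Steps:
H(l, f) = 25/2 (H(l, f) = (0 - 5)²/2 = (½)*(-5)² = (½)*25 = 25/2)
g(J, y) = y + 25*J*y/2 (g(J, y) = (25*J/2)*y + y = 25*J*y/2 + y = y + 25*J*y/2)
(10 + g((4 + 4)*(-5), 1))² = (10 + (½)*1*(2 + 25*((4 + 4)*(-5))))² = (10 + (½)*1*(2 + 25*(8*(-5))))² = (10 + (½)*1*(2 + 25*(-40)))² = (10 + (½)*1*(2 - 1000))² = (10 + (½)*1*(-998))² = (10 - 499)² = (-489)² = 239121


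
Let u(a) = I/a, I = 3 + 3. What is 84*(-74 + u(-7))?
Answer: -6288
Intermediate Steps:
I = 6
u(a) = 6/a
84*(-74 + u(-7)) = 84*(-74 + 6/(-7)) = 84*(-74 + 6*(-⅐)) = 84*(-74 - 6/7) = 84*(-524/7) = -6288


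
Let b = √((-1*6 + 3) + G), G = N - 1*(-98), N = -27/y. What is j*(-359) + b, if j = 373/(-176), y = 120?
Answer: 133907/176 + √37910/20 ≈ 770.57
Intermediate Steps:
j = -373/176 (j = 373*(-1/176) = -373/176 ≈ -2.1193)
N = -9/40 (N = -27/120 = -27*1/120 = -9/40 ≈ -0.22500)
G = 3911/40 (G = -9/40 - 1*(-98) = -9/40 + 98 = 3911/40 ≈ 97.775)
b = √37910/20 (b = √((-1*6 + 3) + 3911/40) = √((-6 + 3) + 3911/40) = √(-3 + 3911/40) = √(3791/40) = √37910/20 ≈ 9.7352)
j*(-359) + b = -373/176*(-359) + √37910/20 = 133907/176 + √37910/20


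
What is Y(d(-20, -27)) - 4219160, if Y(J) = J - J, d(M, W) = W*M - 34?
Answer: -4219160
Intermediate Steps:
d(M, W) = -34 + M*W (d(M, W) = M*W - 34 = -34 + M*W)
Y(J) = 0
Y(d(-20, -27)) - 4219160 = 0 - 4219160 = -4219160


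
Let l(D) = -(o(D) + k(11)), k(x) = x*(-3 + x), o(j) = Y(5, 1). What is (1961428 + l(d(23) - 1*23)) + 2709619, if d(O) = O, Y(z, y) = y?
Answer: 4670958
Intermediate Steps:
o(j) = 1
l(D) = -89 (l(D) = -(1 + 11*(-3 + 11)) = -(1 + 11*8) = -(1 + 88) = -1*89 = -89)
(1961428 + l(d(23) - 1*23)) + 2709619 = (1961428 - 89) + 2709619 = 1961339 + 2709619 = 4670958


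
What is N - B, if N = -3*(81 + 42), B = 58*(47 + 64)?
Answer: -6807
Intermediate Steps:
B = 6438 (B = 58*111 = 6438)
N = -369 (N = -3*123 = -369)
N - B = -369 - 1*6438 = -369 - 6438 = -6807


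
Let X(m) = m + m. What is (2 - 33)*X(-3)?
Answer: 186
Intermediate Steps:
X(m) = 2*m
(2 - 33)*X(-3) = (2 - 33)*(2*(-3)) = -31*(-6) = 186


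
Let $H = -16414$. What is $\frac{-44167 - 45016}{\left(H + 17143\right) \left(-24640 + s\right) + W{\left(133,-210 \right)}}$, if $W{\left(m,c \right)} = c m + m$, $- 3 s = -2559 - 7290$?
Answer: $\frac{89183}{15597050} \approx 0.0057179$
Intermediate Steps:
$s = 3283$ ($s = - \frac{-2559 - 7290}{3} = \left(- \frac{1}{3}\right) \left(-9849\right) = 3283$)
$W{\left(m,c \right)} = m + c m$
$\frac{-44167 - 45016}{\left(H + 17143\right) \left(-24640 + s\right) + W{\left(133,-210 \right)}} = \frac{-44167 - 45016}{\left(-16414 + 17143\right) \left(-24640 + 3283\right) + 133 \left(1 - 210\right)} = - \frac{89183}{729 \left(-21357\right) + 133 \left(-209\right)} = - \frac{89183}{-15569253 - 27797} = - \frac{89183}{-15597050} = \left(-89183\right) \left(- \frac{1}{15597050}\right) = \frac{89183}{15597050}$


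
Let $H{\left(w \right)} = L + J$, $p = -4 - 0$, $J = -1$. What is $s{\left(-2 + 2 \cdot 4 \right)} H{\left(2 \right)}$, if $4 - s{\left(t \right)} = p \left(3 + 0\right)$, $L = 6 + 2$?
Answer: $112$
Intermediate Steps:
$p = -4$ ($p = -4 + 0 = -4$)
$L = 8$
$s{\left(t \right)} = 16$ ($s{\left(t \right)} = 4 - - 4 \left(3 + 0\right) = 4 - \left(-4\right) 3 = 4 - -12 = 4 + 12 = 16$)
$H{\left(w \right)} = 7$ ($H{\left(w \right)} = 8 - 1 = 7$)
$s{\left(-2 + 2 \cdot 4 \right)} H{\left(2 \right)} = 16 \cdot 7 = 112$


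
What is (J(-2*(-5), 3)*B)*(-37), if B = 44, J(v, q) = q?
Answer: -4884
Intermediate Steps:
(J(-2*(-5), 3)*B)*(-37) = (3*44)*(-37) = 132*(-37) = -4884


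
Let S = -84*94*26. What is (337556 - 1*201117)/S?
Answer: -136439/205296 ≈ -0.66460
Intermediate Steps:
S = -205296 (S = -7896*26 = -205296)
(337556 - 1*201117)/S = (337556 - 1*201117)/(-205296) = (337556 - 201117)*(-1/205296) = 136439*(-1/205296) = -136439/205296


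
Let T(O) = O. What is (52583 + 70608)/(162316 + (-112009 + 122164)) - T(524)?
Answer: -90251613/172471 ≈ -523.29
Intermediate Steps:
(52583 + 70608)/(162316 + (-112009 + 122164)) - T(524) = (52583 + 70608)/(162316 + (-112009 + 122164)) - 1*524 = 123191/(162316 + 10155) - 524 = 123191/172471 - 524 = -90251613/172471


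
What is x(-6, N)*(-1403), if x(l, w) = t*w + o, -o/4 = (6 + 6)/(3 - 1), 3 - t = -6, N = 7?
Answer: -54717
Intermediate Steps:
t = 9 (t = 3 - 1*(-6) = 3 + 6 = 9)
o = -24 (o = -4*(6 + 6)/(3 - 1) = -48/2 = -4*6 = -24)
x(l, w) = -24 + 9*w (x(l, w) = 9*w - 24 = -24 + 9*w)
x(-6, N)*(-1403) = (-24 + 9*7)*(-1403) = (-24 + 63)*(-1403) = 39*(-1403) = -54717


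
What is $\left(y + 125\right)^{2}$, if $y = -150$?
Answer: $625$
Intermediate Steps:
$\left(y + 125\right)^{2} = \left(-150 + 125\right)^{2} = \left(-25\right)^{2} = 625$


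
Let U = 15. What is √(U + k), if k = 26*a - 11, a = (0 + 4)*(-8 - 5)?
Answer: 2*I*√337 ≈ 36.715*I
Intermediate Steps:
a = -52 (a = 4*(-13) = -52)
k = -1363 (k = 26*(-52) - 11 = -1352 - 11 = -1363)
√(U + k) = √(15 - 1363) = √(-1348) = 2*I*√337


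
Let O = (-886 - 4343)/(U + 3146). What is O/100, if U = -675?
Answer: -747/35300 ≈ -0.021161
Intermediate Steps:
O = -747/353 (O = (-886 - 4343)/(-675 + 3146) = -5229/2471 = -5229*1/2471 = -747/353 ≈ -2.1161)
O/100 = -747/353/100 = -747/353*1/100 = -747/35300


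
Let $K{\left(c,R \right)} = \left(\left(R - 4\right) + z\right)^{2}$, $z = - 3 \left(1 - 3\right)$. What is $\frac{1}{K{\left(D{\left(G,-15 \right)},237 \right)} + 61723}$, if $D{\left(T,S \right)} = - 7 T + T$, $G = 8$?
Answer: $\frac{1}{118844} \approx 8.4144 \cdot 10^{-6}$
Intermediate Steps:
$z = 6$ ($z = \left(-3\right) \left(-2\right) = 6$)
$D{\left(T,S \right)} = - 6 T$
$K{\left(c,R \right)} = \left(2 + R\right)^{2}$ ($K{\left(c,R \right)} = \left(\left(R - 4\right) + 6\right)^{2} = \left(\left(-4 + R\right) + 6\right)^{2} = \left(2 + R\right)^{2}$)
$\frac{1}{K{\left(D{\left(G,-15 \right)},237 \right)} + 61723} = \frac{1}{\left(2 + 237\right)^{2} + 61723} = \frac{1}{239^{2} + 61723} = \frac{1}{57121 + 61723} = \frac{1}{118844}$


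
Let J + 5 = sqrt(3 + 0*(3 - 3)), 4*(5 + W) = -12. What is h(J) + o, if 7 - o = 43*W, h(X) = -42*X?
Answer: 561 - 42*sqrt(3) ≈ 488.25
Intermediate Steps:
W = -8 (W = -5 + (1/4)*(-12) = -5 - 3 = -8)
J = -5 + sqrt(3) (J = -5 + sqrt(3 + 0*(3 - 3)) = -5 + sqrt(3 + 0*0) = -5 + sqrt(3 + 0) = -5 + sqrt(3) ≈ -3.2679)
o = 351 (o = 7 - 43*(-8) = 7 - 1*(-344) = 7 + 344 = 351)
h(J) + o = -42*(-5 + sqrt(3)) + 351 = (210 - 42*sqrt(3)) + 351 = 561 - 42*sqrt(3)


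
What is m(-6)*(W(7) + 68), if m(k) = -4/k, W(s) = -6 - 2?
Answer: 40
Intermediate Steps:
W(s) = -8
m(-6)*(W(7) + 68) = (-4/(-6))*(-8 + 68) = -4*(-1/6)*60 = (2/3)*60 = 40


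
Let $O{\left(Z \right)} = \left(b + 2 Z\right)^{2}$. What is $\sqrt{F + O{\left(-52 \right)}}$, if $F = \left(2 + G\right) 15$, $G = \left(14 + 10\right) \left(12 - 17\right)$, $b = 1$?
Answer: $\sqrt{8839} \approx 94.016$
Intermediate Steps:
$O{\left(Z \right)} = \left(1 + 2 Z\right)^{2}$
$G = -120$ ($G = 24 \left(-5\right) = -120$)
$F = -1770$ ($F = \left(2 - 120\right) 15 = \left(-118\right) 15 = -1770$)
$\sqrt{F + O{\left(-52 \right)}} = \sqrt{-1770 + \left(1 + 2 \left(-52\right)\right)^{2}} = \sqrt{-1770 + \left(1 - 104\right)^{2}} = \sqrt{-1770 + \left(-103\right)^{2}} = \sqrt{-1770 + 10609} = \sqrt{8839}$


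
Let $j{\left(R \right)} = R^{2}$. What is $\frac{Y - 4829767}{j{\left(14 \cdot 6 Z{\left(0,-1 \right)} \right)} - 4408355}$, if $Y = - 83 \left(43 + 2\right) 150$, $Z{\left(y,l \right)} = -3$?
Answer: $\frac{5390017}{4344851} \approx 1.2406$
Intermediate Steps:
$Y = -560250$ ($Y = \left(-83\right) 45 \cdot 150 = \left(-3735\right) 150 = -560250$)
$\frac{Y - 4829767}{j{\left(14 \cdot 6 Z{\left(0,-1 \right)} \right)} - 4408355} = \frac{-560250 - 4829767}{\left(14 \cdot 6 \left(-3\right)\right)^{2} - 4408355} = - \frac{5390017}{\left(84 \left(-3\right)\right)^{2} - 4408355} = - \frac{5390017}{\left(-252\right)^{2} - 4408355} = - \frac{5390017}{63504 - 4408355} = - \frac{5390017}{-4344851} = \left(-5390017\right) \left(- \frac{1}{4344851}\right) = \frac{5390017}{4344851}$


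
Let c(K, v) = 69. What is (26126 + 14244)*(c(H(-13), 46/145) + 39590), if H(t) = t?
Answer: 1601033830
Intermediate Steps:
(26126 + 14244)*(c(H(-13), 46/145) + 39590) = (26126 + 14244)*(69 + 39590) = 40370*39659 = 1601033830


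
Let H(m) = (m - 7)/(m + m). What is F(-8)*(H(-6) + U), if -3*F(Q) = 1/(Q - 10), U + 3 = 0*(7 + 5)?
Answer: -23/648 ≈ -0.035494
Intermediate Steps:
H(m) = (-7 + m)/(2*m) (H(m) = (-7 + m)/((2*m)) = (-7 + m)*(1/(2*m)) = (-7 + m)/(2*m))
U = -3 (U = -3 + 0*(7 + 5) = -3 + 0*12 = -3 + 0 = -3)
F(Q) = -1/(3*(-10 + Q)) (F(Q) = -1/(3*(Q - 10)) = -1/(3*(-10 + Q)))
F(-8)*(H(-6) + U) = (-1/(-30 + 3*(-8)))*((½)*(-7 - 6)/(-6) - 3) = (-1/(-30 - 24))*((½)*(-⅙)*(-13) - 3) = (-1/(-54))*(13/12 - 3) = -1*(-1/54)*(-23/12) = (1/54)*(-23/12) = -23/648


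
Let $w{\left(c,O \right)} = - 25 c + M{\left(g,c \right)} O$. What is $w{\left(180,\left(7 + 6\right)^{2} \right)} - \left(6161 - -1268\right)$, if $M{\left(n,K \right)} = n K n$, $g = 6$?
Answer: $1083191$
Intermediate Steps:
$M{\left(n,K \right)} = K n^{2}$ ($M{\left(n,K \right)} = K n n = K n^{2}$)
$w{\left(c,O \right)} = - 25 c + 36 O c$ ($w{\left(c,O \right)} = - 25 c + c 6^{2} O = - 25 c + c 36 O = - 25 c + 36 c O = - 25 c + 36 O c$)
$w{\left(180,\left(7 + 6\right)^{2} \right)} - \left(6161 - -1268\right) = 180 \left(-25 + 36 \left(7 + 6\right)^{2}\right) - \left(6161 - -1268\right) = 180 \left(-25 + 36 \cdot 13^{2}\right) - \left(6161 + 1268\right) = 180 \left(-25 + 36 \cdot 169\right) - 7429 = 180 \left(-25 + 6084\right) - 7429 = 180 \cdot 6059 - 7429 = 1090620 - 7429 = 1083191$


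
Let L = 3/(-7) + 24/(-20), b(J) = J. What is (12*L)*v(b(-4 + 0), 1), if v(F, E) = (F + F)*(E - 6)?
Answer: -5472/7 ≈ -781.71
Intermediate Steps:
v(F, E) = 2*F*(-6 + E) (v(F, E) = (2*F)*(-6 + E) = 2*F*(-6 + E))
L = -57/35 (L = 3*(-1/7) + 24*(-1/20) = -3/7 - 6/5 = -57/35 ≈ -1.6286)
(12*L)*v(b(-4 + 0), 1) = (12*(-57/35))*(2*(-4 + 0)*(-6 + 1)) = -1368*(-4)*(-5)/35 = -684/35*40 = -5472/7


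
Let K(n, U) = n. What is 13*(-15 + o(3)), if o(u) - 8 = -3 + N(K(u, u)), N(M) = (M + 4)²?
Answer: 507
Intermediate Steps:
N(M) = (4 + M)²
o(u) = 5 + (4 + u)² (o(u) = 8 + (-3 + (4 + u)²) = 5 + (4 + u)²)
13*(-15 + o(3)) = 13*(-15 + (5 + (4 + 3)²)) = 13*(-15 + (5 + 7²)) = 13*(-15 + (5 + 49)) = 13*(-15 + 54) = 13*39 = 507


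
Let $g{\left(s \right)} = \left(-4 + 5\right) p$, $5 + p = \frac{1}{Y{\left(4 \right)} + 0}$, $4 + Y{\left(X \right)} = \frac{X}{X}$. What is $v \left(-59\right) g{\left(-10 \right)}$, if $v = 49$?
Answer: $\frac{46256}{3} \approx 15419.0$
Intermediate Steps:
$Y{\left(X \right)} = -3$ ($Y{\left(X \right)} = -4 + \frac{X}{X} = -4 + 1 = -3$)
$p = - \frac{16}{3}$ ($p = -5 + \frac{1}{-3 + 0} = -5 + \frac{1}{-3} = -5 - \frac{1}{3} = - \frac{16}{3} \approx -5.3333$)
$g{\left(s \right)} = - \frac{16}{3}$ ($g{\left(s \right)} = \left(-4 + 5\right) \left(- \frac{16}{3}\right) = 1 \left(- \frac{16}{3}\right) = - \frac{16}{3}$)
$v \left(-59\right) g{\left(-10 \right)} = 49 \left(-59\right) \left(- \frac{16}{3}\right) = \left(-2891\right) \left(- \frac{16}{3}\right) = \frac{46256}{3}$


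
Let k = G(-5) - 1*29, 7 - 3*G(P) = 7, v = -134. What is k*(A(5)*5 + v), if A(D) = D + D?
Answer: 2436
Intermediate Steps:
A(D) = 2*D
G(P) = 0 (G(P) = 7/3 - ⅓*7 = 7/3 - 7/3 = 0)
k = -29 (k = 0 - 1*29 = 0 - 29 = -29)
k*(A(5)*5 + v) = -29*((2*5)*5 - 134) = -29*(10*5 - 134) = -29*(50 - 134) = -29*(-84) = 2436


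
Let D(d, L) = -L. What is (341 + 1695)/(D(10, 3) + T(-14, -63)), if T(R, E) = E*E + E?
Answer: 2036/3903 ≈ 0.52165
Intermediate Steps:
T(R, E) = E + E**2 (T(R, E) = E**2 + E = E + E**2)
(341 + 1695)/(D(10, 3) + T(-14, -63)) = (341 + 1695)/(-1*3 - 63*(1 - 63)) = 2036/(-3 - 63*(-62)) = 2036/(-3 + 3906) = 2036/3903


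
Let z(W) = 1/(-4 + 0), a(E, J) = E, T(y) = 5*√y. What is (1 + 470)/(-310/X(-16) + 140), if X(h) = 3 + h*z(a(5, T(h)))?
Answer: 3297/670 ≈ 4.9209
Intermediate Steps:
z(W) = -¼ (z(W) = 1/(-4) = -¼)
X(h) = 3 - h/4 (X(h) = 3 + h*(-¼) = 3 - h/4)
(1 + 470)/(-310/X(-16) + 140) = (1 + 470)/(-310/(3 - ¼*(-16)) + 140) = 471/(-310/(3 + 4) + 140) = 471/(-310/7 + 140) = 471/(670/7) = 471*(7/670) = 3297/670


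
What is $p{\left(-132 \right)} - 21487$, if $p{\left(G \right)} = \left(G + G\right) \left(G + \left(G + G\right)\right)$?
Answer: $83057$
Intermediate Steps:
$p{\left(G \right)} = 6 G^{2}$ ($p{\left(G \right)} = 2 G \left(G + 2 G\right) = 2 G 3 G = 6 G^{2}$)
$p{\left(-132 \right)} - 21487 = 6 \left(-132\right)^{2} - 21487 = 6 \cdot 17424 - 21487 = 104544 - 21487 = 83057$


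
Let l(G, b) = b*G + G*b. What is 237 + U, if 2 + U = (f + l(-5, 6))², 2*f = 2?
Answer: 3716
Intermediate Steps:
f = 1 (f = (½)*2 = 1)
l(G, b) = 2*G*b (l(G, b) = G*b + G*b = 2*G*b)
U = 3479 (U = -2 + (1 + 2*(-5)*6)² = -2 + (1 - 60)² = -2 + (-59)² = -2 + 3481 = 3479)
237 + U = 237 + 3479 = 3716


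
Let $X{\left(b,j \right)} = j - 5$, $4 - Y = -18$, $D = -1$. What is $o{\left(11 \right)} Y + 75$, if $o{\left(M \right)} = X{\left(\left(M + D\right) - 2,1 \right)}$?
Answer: $-13$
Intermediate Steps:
$Y = 22$ ($Y = 4 - -18 = 4 + 18 = 22$)
$X{\left(b,j \right)} = -5 + j$
$o{\left(M \right)} = -4$ ($o{\left(M \right)} = -5 + 1 = -4$)
$o{\left(11 \right)} Y + 75 = \left(-4\right) 22 + 75 = -88 + 75 = -13$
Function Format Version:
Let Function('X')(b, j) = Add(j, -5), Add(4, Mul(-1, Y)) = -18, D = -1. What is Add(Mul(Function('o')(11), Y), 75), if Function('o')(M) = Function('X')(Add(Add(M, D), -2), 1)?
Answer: -13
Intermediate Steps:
Y = 22 (Y = Add(4, Mul(-1, -18)) = Add(4, 18) = 22)
Function('X')(b, j) = Add(-5, j)
Function('o')(M) = -4 (Function('o')(M) = Add(-5, 1) = -4)
Add(Mul(Function('o')(11), Y), 75) = Add(Mul(-4, 22), 75) = Add(-88, 75) = -13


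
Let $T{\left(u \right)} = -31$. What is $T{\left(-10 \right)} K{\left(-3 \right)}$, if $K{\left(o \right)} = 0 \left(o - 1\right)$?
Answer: $0$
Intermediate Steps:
$K{\left(o \right)} = 0$ ($K{\left(o \right)} = 0 \left(-1 + o\right) = 0$)
$T{\left(-10 \right)} K{\left(-3 \right)} = \left(-31\right) 0 = 0$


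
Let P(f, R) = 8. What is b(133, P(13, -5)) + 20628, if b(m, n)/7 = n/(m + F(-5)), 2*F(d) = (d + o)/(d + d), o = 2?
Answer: 54933484/2663 ≈ 20628.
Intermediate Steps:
F(d) = (2 + d)/(4*d) (F(d) = ((d + 2)/(d + d))/2 = ((2 + d)/((2*d)))/2 = ((2 + d)*(1/(2*d)))/2 = ((2 + d)/(2*d))/2 = (2 + d)/(4*d))
b(m, n) = 7*n/(3/20 + m) (b(m, n) = 7*(n/(m + (¼)*(2 - 5)/(-5))) = 7*(n/(m + (¼)*(-⅕)*(-3))) = 7*(n/(m + 3/20)) = 7*(n/(3/20 + m)) = 7*n/(3/20 + m))
b(133, P(13, -5)) + 20628 = 140*8/(3 + 20*133) + 20628 = 140*8/(3 + 2660) + 20628 = 140*8/2663 + 20628 = 140*8*(1/2663) + 20628 = 1120/2663 + 20628 = 54933484/2663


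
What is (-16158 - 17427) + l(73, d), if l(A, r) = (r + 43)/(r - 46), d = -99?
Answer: -4869769/145 ≈ -33585.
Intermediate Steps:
l(A, r) = (43 + r)/(-46 + r)
(-16158 - 17427) + l(73, d) = (-16158 - 17427) + (43 - 99)/(-46 - 99) = -33585 - 56/(-145) = -33585 - 1/145*(-56) = -33585 + 56/145 = -4869769/145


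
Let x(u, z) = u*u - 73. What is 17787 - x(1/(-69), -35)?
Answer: 85031459/4761 ≈ 17860.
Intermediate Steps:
x(u, z) = -73 + u² (x(u, z) = u² - 73 = -73 + u²)
17787 - x(1/(-69), -35) = 17787 - (-73 + (1/(-69))²) = 17787 - (-73 + (-1/69)²) = 17787 - (-73 + 1/4761) = 17787 - 1*(-347552/4761) = 17787 + 347552/4761 = 85031459/4761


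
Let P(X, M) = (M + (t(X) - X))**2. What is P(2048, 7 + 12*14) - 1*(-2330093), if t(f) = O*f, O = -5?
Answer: 149054862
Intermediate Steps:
t(f) = -5*f
P(X, M) = (M - 6*X)**2 (P(X, M) = (M + (-5*X - X))**2 = (M - 6*X)**2)
P(2048, 7 + 12*14) - 1*(-2330093) = ((7 + 12*14) - 6*2048)**2 - 1*(-2330093) = ((7 + 168) - 12288)**2 + 2330093 = (175 - 12288)**2 + 2330093 = (-12113)**2 + 2330093 = 146724769 + 2330093 = 149054862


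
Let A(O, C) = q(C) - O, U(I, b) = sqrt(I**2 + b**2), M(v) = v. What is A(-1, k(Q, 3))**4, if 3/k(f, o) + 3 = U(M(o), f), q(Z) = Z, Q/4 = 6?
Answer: 4225/(1 - sqrt(65))**4 ≈ 1.6984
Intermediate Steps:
Q = 24 (Q = 4*6 = 24)
k(f, o) = 3/(-3 + sqrt(f**2 + o**2)) (k(f, o) = 3/(-3 + sqrt(o**2 + f**2)) = 3/(-3 + sqrt(f**2 + o**2)))
A(O, C) = C - O
A(-1, k(Q, 3))**4 = (3/(-3 + sqrt(24**2 + 3**2)) - 1*(-1))**4 = (3/(-3 + sqrt(576 + 9)) + 1)**4 = (3/(-3 + sqrt(585)) + 1)**4 = (3/(-3 + 3*sqrt(65)) + 1)**4 = (1 + 3/(-3 + 3*sqrt(65)))**4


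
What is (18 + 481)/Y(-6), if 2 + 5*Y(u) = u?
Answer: -2495/8 ≈ -311.88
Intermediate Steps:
Y(u) = -⅖ + u/5
(18 + 481)/Y(-6) = (18 + 481)/(-⅖ + (⅕)*(-6)) = 499/(-⅖ - 6/5) = 499/(-8/5) = 499*(-5/8) = -2495/8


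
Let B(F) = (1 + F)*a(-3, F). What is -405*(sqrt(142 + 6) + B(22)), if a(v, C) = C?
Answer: -204930 - 810*sqrt(37) ≈ -2.0986e+5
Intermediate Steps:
B(F) = F*(1 + F) (B(F) = (1 + F)*F = F*(1 + F))
-405*(sqrt(142 + 6) + B(22)) = -405*(sqrt(142 + 6) + 22*(1 + 22)) = -405*(sqrt(148) + 22*23) = -405*(2*sqrt(37) + 506) = -405*(506 + 2*sqrt(37)) = -204930 - 810*sqrt(37)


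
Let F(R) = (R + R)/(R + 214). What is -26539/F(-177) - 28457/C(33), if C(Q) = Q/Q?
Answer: -9091835/354 ≈ -25683.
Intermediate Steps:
F(R) = 2*R/(214 + R) (F(R) = (2*R)/(214 + R) = 2*R/(214 + R))
C(Q) = 1
-26539/F(-177) - 28457/C(33) = -26539/(2*(-177)/(214 - 177)) - 28457/1 = -26539/(2*(-177)/37) - 28457*1 = -26539/(2*(-177)*(1/37)) - 28457 = -26539/(-354/37) - 28457 = -26539*(-37/354) - 28457 = 981943/354 - 28457 = -9091835/354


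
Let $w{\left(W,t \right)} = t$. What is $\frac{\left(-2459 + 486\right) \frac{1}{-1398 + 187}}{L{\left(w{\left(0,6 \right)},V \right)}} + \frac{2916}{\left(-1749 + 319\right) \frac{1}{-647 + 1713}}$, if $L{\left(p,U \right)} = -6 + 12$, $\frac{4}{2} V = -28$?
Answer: $- \frac{868585381}{399630} \approx -2173.5$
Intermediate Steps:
$V = -14$ ($V = \frac{1}{2} \left(-28\right) = -14$)
$L{\left(p,U \right)} = 6$
$\frac{\left(-2459 + 486\right) \frac{1}{-1398 + 187}}{L{\left(w{\left(0,6 \right)},V \right)}} + \frac{2916}{\left(-1749 + 319\right) \frac{1}{-647 + 1713}} = \frac{\left(-2459 + 486\right) \frac{1}{-1398 + 187}}{6} + \frac{2916}{\left(-1749 + 319\right) \frac{1}{-647 + 1713}} = - \frac{1973}{-1211} \cdot \frac{1}{6} + \frac{2916}{\left(-1430\right) \frac{1}{1066}} = \left(-1973\right) \left(- \frac{1}{1211}\right) \frac{1}{6} + \frac{2916}{\left(-1430\right) \frac{1}{1066}} = \frac{1973}{1211} \cdot \frac{1}{6} + \frac{2916}{- \frac{55}{41}} = \frac{1973}{7266} + 2916 \left(- \frac{41}{55}\right) = \frac{1973}{7266} - \frac{119556}{55} = - \frac{868585381}{399630}$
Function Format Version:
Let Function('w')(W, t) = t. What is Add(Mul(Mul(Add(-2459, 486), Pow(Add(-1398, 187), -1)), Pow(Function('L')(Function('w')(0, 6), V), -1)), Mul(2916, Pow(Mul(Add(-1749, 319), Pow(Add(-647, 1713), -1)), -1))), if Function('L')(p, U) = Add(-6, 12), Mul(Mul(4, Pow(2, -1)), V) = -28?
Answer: Rational(-868585381, 399630) ≈ -2173.5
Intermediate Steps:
V = -14 (V = Mul(Rational(1, 2), -28) = -14)
Function('L')(p, U) = 6
Add(Mul(Mul(Add(-2459, 486), Pow(Add(-1398, 187), -1)), Pow(Function('L')(Function('w')(0, 6), V), -1)), Mul(2916, Pow(Mul(Add(-1749, 319), Pow(Add(-647, 1713), -1)), -1))) = Add(Mul(Mul(Add(-2459, 486), Pow(Add(-1398, 187), -1)), Pow(6, -1)), Mul(2916, Pow(Mul(Add(-1749, 319), Pow(Add(-647, 1713), -1)), -1))) = Add(Mul(Mul(-1973, Pow(-1211, -1)), Rational(1, 6)), Mul(2916, Pow(Mul(-1430, Pow(1066, -1)), -1))) = Add(Mul(Mul(-1973, Rational(-1, 1211)), Rational(1, 6)), Mul(2916, Pow(Mul(-1430, Rational(1, 1066)), -1))) = Add(Mul(Rational(1973, 1211), Rational(1, 6)), Mul(2916, Pow(Rational(-55, 41), -1))) = Add(Rational(1973, 7266), Mul(2916, Rational(-41, 55))) = Add(Rational(1973, 7266), Rational(-119556, 55)) = Rational(-868585381, 399630)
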